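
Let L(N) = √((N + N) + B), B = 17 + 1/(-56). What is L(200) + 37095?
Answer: 37095 + √326914/28 ≈ 37115.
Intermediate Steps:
B = 951/56 (B = 17 - 1/56 = 951/56 ≈ 16.982)
L(N) = √(951/56 + 2*N) (L(N) = √((N + N) + 951/56) = √(2*N + 951/56) = √(951/56 + 2*N))
L(200) + 37095 = √(13314 + 1568*200)/28 + 37095 = √(13314 + 313600)/28 + 37095 = √326914/28 + 37095 = 37095 + √326914/28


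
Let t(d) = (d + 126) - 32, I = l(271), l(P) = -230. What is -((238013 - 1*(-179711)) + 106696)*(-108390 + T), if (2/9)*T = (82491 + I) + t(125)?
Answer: -137801843400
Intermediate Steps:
I = -230
t(d) = 94 + d (t(d) = (126 + d) - 32 = 94 + d)
T = 371160 (T = 9*((82491 - 230) + (94 + 125))/2 = 9*(82261 + 219)/2 = (9/2)*82480 = 371160)
-((238013 - 1*(-179711)) + 106696)*(-108390 + T) = -((238013 - 1*(-179711)) + 106696)*(-108390 + 371160) = -((238013 + 179711) + 106696)*262770 = -(417724 + 106696)*262770 = -524420*262770 = -1*137801843400 = -137801843400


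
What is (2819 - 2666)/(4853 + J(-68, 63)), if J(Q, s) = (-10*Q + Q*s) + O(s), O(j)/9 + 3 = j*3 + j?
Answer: 153/3490 ≈ 0.043840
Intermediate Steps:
O(j) = -27 + 36*j (O(j) = -27 + 9*(j*3 + j) = -27 + 9*(3*j + j) = -27 + 9*(4*j) = -27 + 36*j)
J(Q, s) = -27 - 10*Q + 36*s + Q*s (J(Q, s) = (-10*Q + Q*s) + (-27 + 36*s) = -27 - 10*Q + 36*s + Q*s)
(2819 - 2666)/(4853 + J(-68, 63)) = (2819 - 2666)/(4853 + (-27 - 10*(-68) + 36*63 - 68*63)) = 153/(4853 + (-27 + 680 + 2268 - 4284)) = 153/(4853 - 1363) = 153/3490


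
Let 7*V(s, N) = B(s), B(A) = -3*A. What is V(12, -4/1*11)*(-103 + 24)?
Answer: 2844/7 ≈ 406.29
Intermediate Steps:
V(s, N) = -3*s/7 (V(s, N) = (-3*s)/7 = -3*s/7)
V(12, -4/1*11)*(-103 + 24) = (-3/7*12)*(-103 + 24) = -36/7*(-79) = 2844/7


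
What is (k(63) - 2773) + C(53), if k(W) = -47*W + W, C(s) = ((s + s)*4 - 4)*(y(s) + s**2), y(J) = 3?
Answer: 1175369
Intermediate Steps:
C(s) = (-4 + 8*s)*(3 + s**2) (C(s) = ((s + s)*4 - 4)*(3 + s**2) = ((2*s)*4 - 4)*(3 + s**2) = (8*s - 4)*(3 + s**2) = (-4 + 8*s)*(3 + s**2))
k(W) = -46*W
(k(63) - 2773) + C(53) = (-46*63 - 2773) + (-12 - 4*53**2 + 8*53**3 + 24*53) = (-2898 - 2773) + (-12 - 4*2809 + 8*148877 + 1272) = -5671 + (-12 - 11236 + 1191016 + 1272) = -5671 + 1181040 = 1175369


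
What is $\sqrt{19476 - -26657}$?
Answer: $\sqrt{46133} \approx 214.79$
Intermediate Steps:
$\sqrt{19476 - -26657} = \sqrt{19476 + 26657} = \sqrt{46133}$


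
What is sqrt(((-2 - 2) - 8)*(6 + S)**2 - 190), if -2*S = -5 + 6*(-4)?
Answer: I*sqrt(5233) ≈ 72.339*I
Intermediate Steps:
S = 29/2 (S = -(-5 + 6*(-4))/2 = -(-5 - 24)/2 = -1/2*(-29) = 29/2 ≈ 14.500)
sqrt(((-2 - 2) - 8)*(6 + S)**2 - 190) = sqrt(((-2 - 2) - 8)*(6 + 29/2)**2 - 190) = sqrt((-4 - 8)*(41/2)**2 - 190) = sqrt(-12*1681/4 - 190) = sqrt(-5043 - 190) = sqrt(-5233) = I*sqrt(5233)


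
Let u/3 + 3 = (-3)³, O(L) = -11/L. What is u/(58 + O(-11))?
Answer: -90/59 ≈ -1.5254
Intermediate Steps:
u = -90 (u = -9 + 3*(-3)³ = -9 + 3*(-27) = -9 - 81 = -90)
u/(58 + O(-11)) = -90/(58 - 11/(-11)) = -90/(58 - 11*(-1/11)) = -90/(58 + 1) = -90/59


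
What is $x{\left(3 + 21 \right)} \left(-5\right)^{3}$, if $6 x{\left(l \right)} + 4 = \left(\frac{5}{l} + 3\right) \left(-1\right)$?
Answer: $\frac{21625}{144} \approx 150.17$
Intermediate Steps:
$x{\left(l \right)} = - \frac{7}{6} - \frac{5}{6 l}$ ($x{\left(l \right)} = - \frac{2}{3} + \frac{\left(\frac{5}{l} + 3\right) \left(-1\right)}{6} = - \frac{2}{3} + \frac{\left(3 + \frac{5}{l}\right) \left(-1\right)}{6} = - \frac{2}{3} + \frac{-3 - \frac{5}{l}}{6} = - \frac{2}{3} - \left(\frac{1}{2} + \frac{5}{6 l}\right) = - \frac{7}{6} - \frac{5}{6 l}$)
$x{\left(3 + 21 \right)} \left(-5\right)^{3} = \frac{-5 - 7 \left(3 + 21\right)}{6 \left(3 + 21\right)} \left(-5\right)^{3} = \frac{-5 - 168}{6 \cdot 24} \left(-125\right) = \frac{1}{6} \cdot \frac{1}{24} \left(-5 - 168\right) \left(-125\right) = \frac{1}{6} \cdot \frac{1}{24} \left(-173\right) \left(-125\right) = \left(- \frac{173}{144}\right) \left(-125\right) = \frac{21625}{144}$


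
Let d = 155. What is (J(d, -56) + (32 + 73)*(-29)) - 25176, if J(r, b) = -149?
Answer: -28370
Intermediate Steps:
(J(d, -56) + (32 + 73)*(-29)) - 25176 = (-149 + (32 + 73)*(-29)) - 25176 = (-149 + 105*(-29)) - 25176 = (-149 - 3045) - 25176 = -3194 - 25176 = -28370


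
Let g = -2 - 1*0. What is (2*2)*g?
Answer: -8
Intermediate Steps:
g = -2 (g = -2 + 0 = -2)
(2*2)*g = (2*2)*(-2) = 4*(-2) = -8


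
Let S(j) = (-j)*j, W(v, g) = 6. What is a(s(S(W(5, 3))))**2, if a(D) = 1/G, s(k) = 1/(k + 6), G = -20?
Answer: 1/400 ≈ 0.0025000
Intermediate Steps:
S(j) = -j**2
s(k) = 1/(6 + k)
a(D) = -1/20 (a(D) = 1/(-20) = -1/20)
a(s(S(W(5, 3))))**2 = (-1/20)**2 = 1/400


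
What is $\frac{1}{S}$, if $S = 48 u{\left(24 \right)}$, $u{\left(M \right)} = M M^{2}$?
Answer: $\frac{1}{663552} \approx 1.507 \cdot 10^{-6}$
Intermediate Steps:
$u{\left(M \right)} = M^{3}$
$S = 663552$ ($S = 48 \cdot 24^{3} = 48 \cdot 13824 = 663552$)
$\frac{1}{S} = \frac{1}{663552}$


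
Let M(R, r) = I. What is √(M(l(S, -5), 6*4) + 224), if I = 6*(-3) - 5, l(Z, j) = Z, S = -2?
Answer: √201 ≈ 14.177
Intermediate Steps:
I = -23 (I = -18 - 5 = -23)
M(R, r) = -23
√(M(l(S, -5), 6*4) + 224) = √(-23 + 224) = √201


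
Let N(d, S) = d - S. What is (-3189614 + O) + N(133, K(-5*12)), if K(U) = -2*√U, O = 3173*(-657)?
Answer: -5274142 + 4*I*√15 ≈ -5.2741e+6 + 15.492*I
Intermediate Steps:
O = -2084661
(-3189614 + O) + N(133, K(-5*12)) = (-3189614 - 2084661) + (133 - (-2)*√(-5*12)) = -5274275 + (133 - (-2)*√(-60)) = -5274275 + (133 - (-2)*2*I*√15) = -5274275 + (133 - (-4)*I*√15) = -5274275 + (133 + 4*I*√15) = -5274142 + 4*I*√15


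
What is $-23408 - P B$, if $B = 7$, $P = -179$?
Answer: $-22155$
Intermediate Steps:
$-23408 - P B = -23408 - \left(-179\right) 7 = -23408 - -1253 = -23408 + 1253 = -22155$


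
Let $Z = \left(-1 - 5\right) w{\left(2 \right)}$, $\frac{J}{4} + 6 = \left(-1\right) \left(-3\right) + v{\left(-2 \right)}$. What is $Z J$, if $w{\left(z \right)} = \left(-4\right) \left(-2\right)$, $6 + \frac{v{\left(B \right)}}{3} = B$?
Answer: $5184$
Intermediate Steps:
$v{\left(B \right)} = -18 + 3 B$
$J = -108$ ($J = -24 + 4 \left(\left(-1\right) \left(-3\right) + \left(-18 + 3 \left(-2\right)\right)\right) = -24 + 4 \left(3 - 24\right) = -24 + 4 \left(-21\right) = -24 - 84 = -108$)
$w{\left(z \right)} = 8$
$Z = -48$ ($Z = \left(-1 - 5\right) 8 = \left(-6\right) 8 = -48$)
$Z J = \left(-48\right) \left(-108\right) = 5184$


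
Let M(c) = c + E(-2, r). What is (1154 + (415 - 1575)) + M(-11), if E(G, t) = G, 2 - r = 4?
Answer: -19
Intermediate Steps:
r = -2 (r = 2 - 1*4 = 2 - 4 = -2)
M(c) = -2 + c (M(c) = c - 2 = -2 + c)
(1154 + (415 - 1575)) + M(-11) = (1154 + (415 - 1575)) + (-2 - 11) = (1154 - 1160) - 13 = -6 - 13 = -19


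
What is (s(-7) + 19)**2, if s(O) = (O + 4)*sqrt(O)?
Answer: 298 - 114*I*sqrt(7) ≈ 298.0 - 301.62*I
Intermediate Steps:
s(O) = sqrt(O)*(4 + O) (s(O) = (4 + O)*sqrt(O) = sqrt(O)*(4 + O))
(s(-7) + 19)**2 = (sqrt(-7)*(4 - 7) + 19)**2 = ((I*sqrt(7))*(-3) + 19)**2 = (-3*I*sqrt(7) + 19)**2 = (19 - 3*I*sqrt(7))**2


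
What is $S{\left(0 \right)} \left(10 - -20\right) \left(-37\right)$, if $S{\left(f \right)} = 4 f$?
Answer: $0$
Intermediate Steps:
$S{\left(0 \right)} \left(10 - -20\right) \left(-37\right) = 4 \cdot 0 \left(10 - -20\right) \left(-37\right) = 0 \left(10 + 20\right) \left(-37\right) = 0 \cdot 30 \left(-37\right) = 0 \left(-37\right) = 0$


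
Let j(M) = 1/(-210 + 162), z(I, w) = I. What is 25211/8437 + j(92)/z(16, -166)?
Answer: 19353611/6479616 ≈ 2.9868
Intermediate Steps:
j(M) = -1/48 (j(M) = 1/(-48) = -1/48)
25211/8437 + j(92)/z(16, -166) = 25211/8437 - 1/48/16 = 25211*(1/8437) - 1/48*1/16 = 25211/8437 - 1/768 = 19353611/6479616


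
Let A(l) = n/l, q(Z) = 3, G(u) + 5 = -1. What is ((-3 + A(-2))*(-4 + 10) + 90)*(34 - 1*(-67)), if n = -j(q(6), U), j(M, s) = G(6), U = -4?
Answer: 5454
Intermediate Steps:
G(u) = -6 (G(u) = -5 - 1 = -6)
j(M, s) = -6
n = 6 (n = -1*(-6) = 6)
A(l) = 6/l
((-3 + A(-2))*(-4 + 10) + 90)*(34 - 1*(-67)) = ((-3 + 6/(-2))*(-4 + 10) + 90)*(34 - 1*(-67)) = ((-3 + 6*(-½))*6 + 90)*(34 + 67) = ((-3 - 3)*6 + 90)*101 = (-6*6 + 90)*101 = (-36 + 90)*101 = 54*101 = 5454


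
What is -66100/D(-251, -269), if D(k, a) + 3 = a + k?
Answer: 66100/523 ≈ 126.39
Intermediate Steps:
D(k, a) = -3 + a + k (D(k, a) = -3 + (a + k) = -3 + a + k)
-66100/D(-251, -269) = -66100/(-3 - 269 - 251) = -66100/(-523) = -66100*(-1/523) = 66100/523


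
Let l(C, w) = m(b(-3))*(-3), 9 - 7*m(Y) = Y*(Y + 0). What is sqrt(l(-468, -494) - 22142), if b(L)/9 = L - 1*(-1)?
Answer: I*sqrt(22007) ≈ 148.35*I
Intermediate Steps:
b(L) = 9 + 9*L (b(L) = 9*(L - 1*(-1)) = 9*(L + 1) = 9*(1 + L) = 9 + 9*L)
m(Y) = 9/7 - Y**2/7 (m(Y) = 9/7 - Y*(Y + 0)/7 = 9/7 - Y*Y/7 = 9/7 - Y**2/7)
l(C, w) = 135 (l(C, w) = (9/7 - (9 + 9*(-3))**2/7)*(-3) = (9/7 - (9 - 27)**2/7)*(-3) = (9/7 - 1/7*(-18)**2)*(-3) = (9/7 - 1/7*324)*(-3) = (9/7 - 324/7)*(-3) = -45*(-3) = 135)
sqrt(l(-468, -494) - 22142) = sqrt(135 - 22142) = sqrt(-22007) = I*sqrt(22007)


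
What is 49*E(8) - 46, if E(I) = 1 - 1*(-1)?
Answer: 52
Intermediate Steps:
E(I) = 2 (E(I) = 1 + 1 = 2)
49*E(8) - 46 = 49*2 - 46 = 98 - 46 = 52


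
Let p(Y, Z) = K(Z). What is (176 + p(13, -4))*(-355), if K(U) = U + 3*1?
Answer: -62125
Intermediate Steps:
K(U) = 3 + U (K(U) = U + 3 = 3 + U)
p(Y, Z) = 3 + Z
(176 + p(13, -4))*(-355) = (176 + (3 - 4))*(-355) = (176 - 1)*(-355) = 175*(-355) = -62125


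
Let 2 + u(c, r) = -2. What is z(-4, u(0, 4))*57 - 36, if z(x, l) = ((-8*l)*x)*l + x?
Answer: 28920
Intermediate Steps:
u(c, r) = -4 (u(c, r) = -2 - 2 = -4)
z(x, l) = x - 8*x*l² (z(x, l) = (-8*l*x)*l + x = -8*x*l² + x = x - 8*x*l²)
z(-4, u(0, 4))*57 - 36 = -4*(1 - 8*(-4)²)*57 - 36 = -4*(1 - 8*16)*57 - 36 = -4*(1 - 128)*57 - 36 = -4*(-127)*57 - 36 = 508*57 - 36 = 28956 - 36 = 28920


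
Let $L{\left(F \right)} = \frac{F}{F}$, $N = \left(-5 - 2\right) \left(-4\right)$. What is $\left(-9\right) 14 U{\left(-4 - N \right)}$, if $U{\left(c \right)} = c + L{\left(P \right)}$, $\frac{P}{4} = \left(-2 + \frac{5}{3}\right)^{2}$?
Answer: $3906$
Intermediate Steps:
$N = 28$ ($N = \left(-7\right) \left(-4\right) = 28$)
$P = \frac{4}{9}$ ($P = 4 \left(-2 + \frac{5}{3}\right)^{2} = 4 \left(- \frac{1}{3}\right)^{2} = 4 \cdot \frac{1}{9} = \frac{4}{9} \approx 0.44444$)
$L{\left(F \right)} = 1$
$U{\left(c \right)} = 1 + c$ ($U{\left(c \right)} = c + 1 = 1 + c$)
$\left(-9\right) 14 U{\left(-4 - N \right)} = \left(-9\right) 14 \left(1 - 32\right) = - 126 \left(1 - 32\right) = \left(-126\right) \left(-31\right) = 3906$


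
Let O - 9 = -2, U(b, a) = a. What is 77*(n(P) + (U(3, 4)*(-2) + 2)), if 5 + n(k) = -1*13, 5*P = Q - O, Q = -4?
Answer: -1848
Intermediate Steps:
O = 7 (O = 9 - 2 = 7)
P = -11/5 (P = (-4 - 1*7)/5 = (-4 - 7)/5 = (⅕)*(-11) = -11/5 ≈ -2.2000)
n(k) = -18 (n(k) = -5 - 1*13 = -5 - 13 = -18)
77*(n(P) + (U(3, 4)*(-2) + 2)) = 77*(-18 + (4*(-2) + 2)) = 77*(-18 + (-8 + 2)) = 77*(-18 - 6) = 77*(-24) = -1848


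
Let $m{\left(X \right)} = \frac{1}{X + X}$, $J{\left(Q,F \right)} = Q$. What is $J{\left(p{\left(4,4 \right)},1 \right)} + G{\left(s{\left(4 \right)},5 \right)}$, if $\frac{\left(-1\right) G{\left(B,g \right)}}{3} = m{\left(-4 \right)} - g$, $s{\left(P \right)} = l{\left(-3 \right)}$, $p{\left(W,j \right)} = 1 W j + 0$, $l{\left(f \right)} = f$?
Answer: $\frac{251}{8} \approx 31.375$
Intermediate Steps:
$p{\left(W,j \right)} = W j$ ($p{\left(W,j \right)} = W j + 0 = W j$)
$s{\left(P \right)} = -3$
$m{\left(X \right)} = \frac{1}{2 X}$
$G{\left(B,g \right)} = \frac{3}{8} + 3 g$ ($G{\left(B,g \right)} = - 3 \left(\frac{1}{2 \left(-4\right)} - g\right) = - 3 \left(\frac{1}{2} \left(- \frac{1}{4}\right) - g\right) = - 3 \left(- \frac{1}{8} - g\right) = \frac{3}{8} + 3 g$)
$J{\left(p{\left(4,4 \right)},1 \right)} + G{\left(s{\left(4 \right)},5 \right)} = 4 \cdot 4 + \left(\frac{3}{8} + 3 \cdot 5\right) = 16 + \left(\frac{3}{8} + 15\right) = 16 + \frac{123}{8} = \frac{251}{8}$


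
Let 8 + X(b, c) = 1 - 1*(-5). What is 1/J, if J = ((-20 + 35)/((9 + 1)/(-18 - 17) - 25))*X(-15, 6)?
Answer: 59/70 ≈ 0.84286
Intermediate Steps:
X(b, c) = -2 (X(b, c) = -8 + (1 - 1*(-5)) = -8 + (1 + 5) = -8 + 6 = -2)
J = 70/59 (J = ((-20 + 35)/((9 + 1)/(-18 - 17) - 25))*(-2) = (15/(10/(-35) - 25))*(-2) = (15/(10*(-1/35) - 25))*(-2) = (15/(-2/7 - 25))*(-2) = (15/(-177/7))*(-2) = (15*(-7/177))*(-2) = -35/59*(-2) = 70/59 ≈ 1.1864)
1/J = 1/(70/59) = 59/70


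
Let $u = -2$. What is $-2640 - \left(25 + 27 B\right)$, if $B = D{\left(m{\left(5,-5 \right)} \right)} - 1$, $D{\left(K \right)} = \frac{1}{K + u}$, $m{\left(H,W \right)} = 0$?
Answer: $- \frac{5249}{2} \approx -2624.5$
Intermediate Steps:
$D{\left(K \right)} = \frac{1}{-2 + K}$ ($D{\left(K \right)} = \frac{1}{K - 2} = \frac{1}{-2 + K}$)
$B = - \frac{3}{2}$ ($B = \frac{1}{-2 + 0} - 1 = \frac{1}{-2} - 1 = - \frac{1}{2} - 1 = - \frac{3}{2} \approx -1.5$)
$-2640 - \left(25 + 27 B\right) = -2640 - \left(25 + 27 \left(- \frac{3}{2}\right)\right) = -2640 - \left(25 - \frac{81}{2}\right) = -2640 - - \frac{31}{2} = -2640 + \frac{31}{2} = - \frac{5249}{2}$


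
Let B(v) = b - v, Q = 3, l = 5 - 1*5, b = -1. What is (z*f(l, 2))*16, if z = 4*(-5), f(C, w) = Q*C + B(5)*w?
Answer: 3840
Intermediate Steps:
l = 0 (l = 5 - 5 = 0)
B(v) = -1 - v
f(C, w) = -6*w + 3*C (f(C, w) = 3*C + (-1 - 1*5)*w = 3*C + (-1 - 5)*w = 3*C - 6*w = -6*w + 3*C)
z = -20
(z*f(l, 2))*16 = -20*(-6*2 + 3*0)*16 = -20*(-12 + 0)*16 = -20*(-12)*16 = 240*16 = 3840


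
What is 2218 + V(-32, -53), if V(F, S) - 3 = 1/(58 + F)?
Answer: 57747/26 ≈ 2221.0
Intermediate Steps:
V(F, S) = 3 + 1/(58 + F)
2218 + V(-32, -53) = 2218 + (175 + 3*(-32))/(58 - 32) = 2218 + (175 - 96)/26 = 2218 + (1/26)*79 = 2218 + 79/26 = 57747/26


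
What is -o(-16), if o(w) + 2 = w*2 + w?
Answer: 50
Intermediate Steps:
o(w) = -2 + 3*w (o(w) = -2 + (w*2 + w) = -2 + (2*w + w) = -2 + 3*w)
-o(-16) = -(-2 + 3*(-16)) = -(-2 - 48) = -1*(-50) = 50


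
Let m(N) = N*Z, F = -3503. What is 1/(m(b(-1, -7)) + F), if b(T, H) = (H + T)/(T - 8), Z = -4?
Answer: -9/31559 ≈ -0.00028518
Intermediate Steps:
b(T, H) = (H + T)/(-8 + T)
m(N) = -4*N (m(N) = N*(-4) = -4*N)
1/(m(b(-1, -7)) + F) = 1/(-4*(-7 - 1)/(-8 - 1) - 3503) = 1/(-4*(-8)/(-9) - 3503) = 1/(-(-4)*(-8)/9 - 3503) = 1/(-4*8/9 - 3503) = 1/(-32/9 - 3503) = 1/(-31559/9) = -9/31559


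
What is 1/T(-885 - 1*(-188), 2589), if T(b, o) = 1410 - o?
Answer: -1/1179 ≈ -0.00084818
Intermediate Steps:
1/T(-885 - 1*(-188), 2589) = 1/(1410 - 1*2589) = 1/(1410 - 2589) = 1/(-1179) = -1/1179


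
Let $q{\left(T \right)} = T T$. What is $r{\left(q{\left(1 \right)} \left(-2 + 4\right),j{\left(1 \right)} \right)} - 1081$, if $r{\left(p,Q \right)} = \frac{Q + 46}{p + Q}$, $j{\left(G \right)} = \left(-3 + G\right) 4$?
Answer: $- \frac{3262}{3} \approx -1087.3$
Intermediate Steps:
$q{\left(T \right)} = T^{2}$
$j{\left(G \right)} = -12 + 4 G$
$r{\left(p,Q \right)} = \frac{46 + Q}{Q + p}$
$r{\left(q{\left(1 \right)} \left(-2 + 4\right),j{\left(1 \right)} \right)} - 1081 = \frac{46 + \left(-12 + 4 \cdot 1\right)}{\left(-12 + 4 \cdot 1\right) + 1^{2} \left(-2 + 4\right)} - 1081 = \frac{46 + \left(-12 + 4\right)}{\left(-12 + 4\right) + 1 \cdot 2} - 1081 = \frac{46 - 8}{-8 + 2} - 1081 = \frac{1}{-6} \cdot 38 - 1081 = \left(- \frac{1}{6}\right) 38 - 1081 = - \frac{19}{3} - 1081 = - \frac{3262}{3}$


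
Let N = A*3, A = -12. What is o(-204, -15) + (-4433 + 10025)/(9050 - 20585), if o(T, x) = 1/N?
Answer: -70949/138420 ≈ -0.51256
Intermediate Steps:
N = -36 (N = -12*3 = -36)
o(T, x) = -1/36 (o(T, x) = 1/(-36) = -1/36)
o(-204, -15) + (-4433 + 10025)/(9050 - 20585) = -1/36 + (-4433 + 10025)/(9050 - 20585) = -1/36 + 5592/(-11535) = -1/36 + 5592*(-1/11535) = -1/36 - 1864/3845 = -70949/138420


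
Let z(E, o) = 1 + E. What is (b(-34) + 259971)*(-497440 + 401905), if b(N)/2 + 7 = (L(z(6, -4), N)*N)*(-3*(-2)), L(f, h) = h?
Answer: -26160253515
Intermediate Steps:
b(N) = -14 + 12*N² (b(N) = -14 + 2*((N*N)*(-3*(-2))) = -14 + 2*(N²*6) = -14 + 2*(6*N²) = -14 + 12*N²)
(b(-34) + 259971)*(-497440 + 401905) = ((-14 + 12*(-34)²) + 259971)*(-497440 + 401905) = ((-14 + 12*1156) + 259971)*(-95535) = ((-14 + 13872) + 259971)*(-95535) = (13858 + 259971)*(-95535) = 273829*(-95535) = -26160253515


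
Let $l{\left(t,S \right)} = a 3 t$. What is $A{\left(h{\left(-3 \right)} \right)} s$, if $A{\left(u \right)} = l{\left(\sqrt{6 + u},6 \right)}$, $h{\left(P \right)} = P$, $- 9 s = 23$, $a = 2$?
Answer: $- \frac{46 \sqrt{3}}{3} \approx -26.558$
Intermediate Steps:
$s = - \frac{23}{9}$ ($s = \left(- \frac{1}{9}\right) 23 = - \frac{23}{9} \approx -2.5556$)
$l{\left(t,S \right)} = 6 t$ ($l{\left(t,S \right)} = 2 \cdot 3 t = 6 t$)
$A{\left(u \right)} = 6 \sqrt{6 + u}$
$A{\left(h{\left(-3 \right)} \right)} s = 6 \sqrt{6 - 3} \left(- \frac{23}{9}\right) = 6 \sqrt{3} \left(- \frac{23}{9}\right) = - \frac{46 \sqrt{3}}{3}$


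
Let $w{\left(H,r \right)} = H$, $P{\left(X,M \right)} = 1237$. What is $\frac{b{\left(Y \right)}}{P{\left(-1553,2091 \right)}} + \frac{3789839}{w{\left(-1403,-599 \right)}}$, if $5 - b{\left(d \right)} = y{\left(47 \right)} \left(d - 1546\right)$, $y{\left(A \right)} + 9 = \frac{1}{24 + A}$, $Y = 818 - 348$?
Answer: $- \frac{333812834452}{123221281} \approx -2709.1$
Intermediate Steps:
$Y = 470$ ($Y = 818 - 348 = 470$)
$y{\left(A \right)} = -9 + \frac{1}{24 + A}$
$b{\left(d \right)} = - \frac{985993}{71} + \frac{638 d}{71}$ ($b{\left(d \right)} = 5 - \frac{-215 - 423}{24 + 47} \left(d - 1546\right) = 5 - \frac{-215 - 423}{71} \left(-1546 + d\right) = 5 - \frac{1}{71} \left(-638\right) \left(-1546 + d\right) = 5 - - \frac{638 \left(-1546 + d\right)}{71} = 5 - \left(\frac{986348}{71} - \frac{638 d}{71}\right) = 5 + \left(- \frac{986348}{71} + \frac{638 d}{71}\right) = - \frac{985993}{71} + \frac{638 d}{71}$)
$\frac{b{\left(Y \right)}}{P{\left(-1553,2091 \right)}} + \frac{3789839}{w{\left(-1403,-599 \right)}} = \frac{- \frac{985993}{71} + \frac{638}{71} \cdot 470}{1237} + \frac{3789839}{-1403} = \left(- \frac{985993}{71} + \frac{299860}{71}\right) \frac{1}{1237} + 3789839 \left(- \frac{1}{1403}\right) = \left(- \frac{686133}{71}\right) \frac{1}{1237} - \frac{3789839}{1403} = - \frac{686133}{87827} - \frac{3789839}{1403} = - \frac{333812834452}{123221281}$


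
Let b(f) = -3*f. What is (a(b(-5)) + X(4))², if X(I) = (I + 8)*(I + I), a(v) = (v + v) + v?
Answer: 19881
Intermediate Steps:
a(v) = 3*v (a(v) = 2*v + v = 3*v)
X(I) = 2*I*(8 + I) (X(I) = (8 + I)*(2*I) = 2*I*(8 + I))
(a(b(-5)) + X(4))² = (3*(-3*(-5)) + 2*4*(8 + 4))² = (3*15 + 2*4*12)² = (45 + 96)² = 141² = 19881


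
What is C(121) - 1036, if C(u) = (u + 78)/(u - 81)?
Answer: -41241/40 ≈ -1031.0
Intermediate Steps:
C(u) = (78 + u)/(-81 + u)
C(121) - 1036 = (78 + 121)/(-81 + 121) - 1036 = 199/40 - 1036 = -41241/40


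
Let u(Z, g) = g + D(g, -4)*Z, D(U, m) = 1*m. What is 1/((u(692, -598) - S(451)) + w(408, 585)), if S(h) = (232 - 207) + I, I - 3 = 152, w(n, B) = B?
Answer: -1/2961 ≈ -0.00033772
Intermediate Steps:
D(U, m) = m
I = 155 (I = 3 + 152 = 155)
S(h) = 180 (S(h) = (232 - 207) + 155 = 25 + 155 = 180)
u(Z, g) = g - 4*Z
1/((u(692, -598) - S(451)) + w(408, 585)) = 1/(((-598 - 4*692) - 1*180) + 585) = 1/(((-598 - 2768) - 180) + 585) = 1/((-3366 - 180) + 585) = 1/(-3546 + 585) = 1/(-2961) = -1/2961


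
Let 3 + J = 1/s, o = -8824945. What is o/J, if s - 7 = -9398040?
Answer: 233625702347/79420 ≈ 2.9416e+6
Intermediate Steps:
s = -9398033 (s = 7 - 9398040 = -9398033)
J = -28194100/9398033 (J = -3 + 1/(-9398033) = -3 - 1/9398033 = -28194100/9398033 ≈ -3.0000)
o/J = -8824945/(-28194100/9398033) = -8824945*(-9398033/28194100) = 233625702347/79420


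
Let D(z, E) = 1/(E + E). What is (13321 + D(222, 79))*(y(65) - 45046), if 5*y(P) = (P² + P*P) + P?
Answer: -91224835617/158 ≈ -5.7737e+8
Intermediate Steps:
y(P) = P/5 + 2*P²/5 (y(P) = ((P² + P*P) + P)/5 = ((P² + P²) + P)/5 = (2*P² + P)/5 = (P + 2*P²)/5 = P/5 + 2*P²/5)
D(z, E) = 1/(2*E)
(13321 + D(222, 79))*(y(65) - 45046) = (13321 + (½)/79)*((⅕)*65*(1 + 2*65) - 45046) = (13321 + (½)*(1/79))*((⅕)*65*(1 + 130) - 45046) = (13321 + 1/158)*((⅕)*65*131 - 45046) = 2104719*(1703 - 45046)/158 = (2104719/158)*(-43343) = -91224835617/158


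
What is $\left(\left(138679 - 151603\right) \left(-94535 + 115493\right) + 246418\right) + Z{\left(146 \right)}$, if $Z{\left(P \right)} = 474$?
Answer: $-270614300$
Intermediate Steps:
$\left(\left(138679 - 151603\right) \left(-94535 + 115493\right) + 246418\right) + Z{\left(146 \right)} = \left(\left(138679 - 151603\right) \left(-94535 + 115493\right) + 246418\right) + 474 = \left(\left(-12924\right) 20958 + 246418\right) + 474 = \left(-270861192 + 246418\right) + 474 = -270614774 + 474 = -270614300$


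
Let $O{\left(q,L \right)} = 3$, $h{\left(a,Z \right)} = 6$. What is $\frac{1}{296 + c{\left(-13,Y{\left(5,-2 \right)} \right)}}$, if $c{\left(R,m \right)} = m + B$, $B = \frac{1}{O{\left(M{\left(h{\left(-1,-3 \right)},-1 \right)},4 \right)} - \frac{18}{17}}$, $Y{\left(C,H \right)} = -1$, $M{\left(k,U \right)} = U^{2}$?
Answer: $\frac{33}{9752} \approx 0.0033839$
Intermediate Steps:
$B = \frac{17}{33}$ ($B = \frac{1}{3 - \frac{18}{17}} = \frac{1}{\frac{33}{17}} = \frac{17}{33} \approx 0.51515$)
$c{\left(R,m \right)} = \frac{17}{33} + m$ ($c{\left(R,m \right)} = m + \frac{17}{33} = \frac{17}{33} + m$)
$\frac{1}{296 + c{\left(-13,Y{\left(5,-2 \right)} \right)}} = \frac{1}{296 + \left(\frac{17}{33} - 1\right)} = \frac{1}{296 - \frac{16}{33}} = \frac{1}{\frac{9752}{33}} = \frac{33}{9752}$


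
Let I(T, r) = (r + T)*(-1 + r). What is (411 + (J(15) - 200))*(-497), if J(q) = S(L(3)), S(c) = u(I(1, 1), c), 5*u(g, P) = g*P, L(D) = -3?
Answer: -104867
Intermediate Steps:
I(T, r) = (-1 + r)*(T + r) (I(T, r) = (T + r)*(-1 + r) = (-1 + r)*(T + r))
u(g, P) = P*g/5 (u(g, P) = (g*P)/5 = (P*g)/5 = P*g/5)
S(c) = 0 (S(c) = c*(1² - 1*1 - 1*1 + 1*1)/5 = c*(1 - 1 - 1 + 1)/5 = (⅕)*c*0 = 0)
J(q) = 0
(411 + (J(15) - 200))*(-497) = (411 + (0 - 200))*(-497) = (411 - 200)*(-497) = 211*(-497) = -104867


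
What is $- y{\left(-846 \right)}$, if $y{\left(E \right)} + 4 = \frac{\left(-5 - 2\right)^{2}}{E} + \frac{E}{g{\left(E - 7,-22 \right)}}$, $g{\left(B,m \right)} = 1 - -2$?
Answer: $\frac{242005}{846} \approx 286.06$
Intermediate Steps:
$g{\left(B,m \right)} = 3$ ($g{\left(B,m \right)} = 1 + 2 = 3$)
$y{\left(E \right)} = -4 + \frac{49}{E} + \frac{E}{3}$ ($y{\left(E \right)} = -4 + \left(\frac{\left(-5 - 2\right)^{2}}{E} + \frac{E}{3}\right) = -4 + \left(\frac{\left(-7\right)^{2}}{E} + E \frac{1}{3}\right) = -4 + \left(\frac{49}{E} + \frac{E}{3}\right) = -4 + \frac{49}{E} + \frac{E}{3}$)
$- y{\left(-846 \right)} = - (-4 + \frac{49}{-846} + \frac{1}{3} \left(-846\right)) = - (-4 + 49 \left(- \frac{1}{846}\right) - 282) = - (-4 - \frac{49}{846} - 282) = \left(-1\right) \left(- \frac{242005}{846}\right) = \frac{242005}{846}$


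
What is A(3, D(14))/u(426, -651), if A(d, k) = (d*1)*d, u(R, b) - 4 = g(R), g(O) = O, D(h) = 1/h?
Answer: 9/430 ≈ 0.020930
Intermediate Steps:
u(R, b) = 4 + R
A(d, k) = d² (A(d, k) = d*d = d²)
A(3, D(14))/u(426, -651) = 3²/(4 + 426) = 9/430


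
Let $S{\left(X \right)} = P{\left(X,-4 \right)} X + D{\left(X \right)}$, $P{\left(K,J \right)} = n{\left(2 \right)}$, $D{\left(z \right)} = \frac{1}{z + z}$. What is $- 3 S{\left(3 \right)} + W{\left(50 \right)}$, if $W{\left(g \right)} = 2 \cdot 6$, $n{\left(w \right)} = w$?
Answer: $- \frac{13}{2} \approx -6.5$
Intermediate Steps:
$W{\left(g \right)} = 12$
$D{\left(z \right)} = \frac{1}{2 z}$
$P{\left(K,J \right)} = 2$
$S{\left(X \right)} = \frac{1}{2 X} + 2 X$ ($S{\left(X \right)} = 2 X + \frac{1}{2 X} = \frac{1}{2 X} + 2 X$)
$- 3 S{\left(3 \right)} + W{\left(50 \right)} = - 3 \left(\frac{1}{2 \cdot 3} + 2 \cdot 3\right) + 12 = - 3 \left(\frac{1}{2} \cdot \frac{1}{3} + 6\right) + 12 = - 3 \left(\frac{1}{6} + 6\right) + 12 = \left(-3\right) \frac{37}{6} + 12 = - \frac{37}{2} + 12 = - \frac{13}{2}$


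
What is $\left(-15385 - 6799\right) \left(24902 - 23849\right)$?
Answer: $-23359752$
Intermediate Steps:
$\left(-15385 - 6799\right) \left(24902 - 23849\right) = \left(-22184\right) 1053 = -23359752$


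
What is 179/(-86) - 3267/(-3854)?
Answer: -102226/82861 ≈ -1.2337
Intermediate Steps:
179/(-86) - 3267/(-3854) = 179*(-1/86) - 3267*(-1/3854) = -179/86 + 3267/3854 = -102226/82861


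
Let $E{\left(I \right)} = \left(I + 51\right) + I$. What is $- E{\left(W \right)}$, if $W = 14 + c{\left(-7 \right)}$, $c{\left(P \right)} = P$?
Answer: $-65$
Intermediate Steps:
$W = 7$ ($W = 14 - 7 = 7$)
$E{\left(I \right)} = 51 + 2 I$ ($E{\left(I \right)} = \left(51 + I\right) + I = 51 + 2 I$)
$- E{\left(W \right)} = - (51 + 2 \cdot 7) = - (51 + 14) = \left(-1\right) 65 = -65$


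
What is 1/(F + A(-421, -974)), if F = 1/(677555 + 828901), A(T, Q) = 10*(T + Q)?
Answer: -1506456/21015061199 ≈ -7.1685e-5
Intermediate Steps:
A(T, Q) = 10*Q + 10*T (A(T, Q) = 10*(Q + T) = 10*Q + 10*T)
F = 1/1506456 ≈ 6.6381e-7
1/(F + A(-421, -974)) = 1/(1/1506456 + (10*(-974) + 10*(-421))) = 1/(1/1506456 + (-9740 - 4210)) = 1/(1/1506456 - 13950) = 1/(-21015061199/1506456) = -1506456/21015061199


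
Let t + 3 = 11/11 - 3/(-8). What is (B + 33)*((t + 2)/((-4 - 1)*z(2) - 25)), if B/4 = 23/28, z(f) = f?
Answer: -381/980 ≈ -0.38878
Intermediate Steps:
t = -13/8 (t = -3 + (11/11 - 3/(-8)) = -3 + (11*(1/11) - 3*(-⅛)) = -3 + (1 + 3/8) = -3 + 11/8 = -13/8 ≈ -1.6250)
B = 23/7 (B = 4*(23/28) = 23/7 ≈ 3.2857)
(B + 33)*((t + 2)/((-4 - 1)*z(2) - 25)) = (23/7 + 33)*((-13/8 + 2)/((-4 - 1)*2 - 25)) = 254*(3/(8*(-5*2 - 25)))/7 = 254*(3/(8*(-10 - 25)))/7 = 254*((3/8)/(-35))/7 = 254*((3/8)*(-1/35))/7 = (254/7)*(-3/280) = -381/980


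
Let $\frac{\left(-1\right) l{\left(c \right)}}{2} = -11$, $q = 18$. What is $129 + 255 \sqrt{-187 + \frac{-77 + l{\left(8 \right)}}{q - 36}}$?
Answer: $129 + \frac{85 i \sqrt{6622}}{2} \approx 129.0 + 3458.5 i$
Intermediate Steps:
$l{\left(c \right)} = 22$ ($l{\left(c \right)} = \left(-2\right) \left(-11\right) = 22$)
$129 + 255 \sqrt{-187 + \frac{-77 + l{\left(8 \right)}}{q - 36}} = 129 + 255 \sqrt{-187 + \frac{-77 + 22}{18 - 36}} = 129 + 255 \sqrt{-187 - \frac{55}{-18}} = 129 + 255 \sqrt{-187 - - \frac{55}{18}} = 129 + 255 \sqrt{-187 + \frac{55}{18}} = 129 + 255 \sqrt{- \frac{3311}{18}} = 129 + 255 \frac{i \sqrt{6622}}{6} = 129 + \frac{85 i \sqrt{6622}}{2}$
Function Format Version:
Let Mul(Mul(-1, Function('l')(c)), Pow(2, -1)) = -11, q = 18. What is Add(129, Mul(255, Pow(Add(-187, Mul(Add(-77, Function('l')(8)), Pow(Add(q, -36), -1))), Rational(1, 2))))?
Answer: Add(129, Mul(Rational(85, 2), I, Pow(6622, Rational(1, 2)))) ≈ Add(129.00, Mul(3458.5, I))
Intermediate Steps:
Function('l')(c) = 22 (Function('l')(c) = Mul(-2, -11) = 22)
Add(129, Mul(255, Pow(Add(-187, Mul(Add(-77, Function('l')(8)), Pow(Add(q, -36), -1))), Rational(1, 2)))) = Add(129, Mul(255, Pow(Add(-187, Mul(Add(-77, 22), Pow(Add(18, -36), -1))), Rational(1, 2)))) = Add(129, Mul(255, Pow(Add(-187, Mul(-55, Pow(-18, -1))), Rational(1, 2)))) = Add(129, Mul(255, Pow(Add(-187, Mul(-55, Rational(-1, 18))), Rational(1, 2)))) = Add(129, Mul(255, Pow(Add(-187, Rational(55, 18)), Rational(1, 2)))) = Add(129, Mul(255, Pow(Rational(-3311, 18), Rational(1, 2)))) = Add(129, Mul(255, Mul(Rational(1, 6), I, Pow(6622, Rational(1, 2))))) = Add(129, Mul(Rational(85, 2), I, Pow(6622, Rational(1, 2))))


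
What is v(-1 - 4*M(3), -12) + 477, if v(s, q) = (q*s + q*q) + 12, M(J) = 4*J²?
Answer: 2373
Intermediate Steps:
v(s, q) = 12 + q² + q*s (v(s, q) = (q*s + q²) + 12 = (q² + q*s) + 12 = 12 + q² + q*s)
v(-1 - 4*M(3), -12) + 477 = (12 + (-12)² - 12*(-1 - 16*3²)) + 477 = (12 + 144 - 12*(-1 - 16*9)) + 477 = (12 + 144 - 12*(-1 - 4*36)) + 477 = (12 + 144 - 12*(-1 - 144)) + 477 = (12 + 144 - 12*(-145)) + 477 = (12 + 144 + 1740) + 477 = 1896 + 477 = 2373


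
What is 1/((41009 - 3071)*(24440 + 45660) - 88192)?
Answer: 1/2659365608 ≈ 3.7603e-10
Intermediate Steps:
1/((41009 - 3071)*(24440 + 45660) - 88192) = 1/(37938*70100 - 88192) = 1/(2659453800 - 88192) = 1/2659365608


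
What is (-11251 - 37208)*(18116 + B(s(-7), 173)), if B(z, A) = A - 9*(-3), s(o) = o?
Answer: -887575044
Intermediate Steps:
B(z, A) = 27 + A (B(z, A) = A + 27 = 27 + A)
(-11251 - 37208)*(18116 + B(s(-7), 173)) = (-11251 - 37208)*(18116 + (27 + 173)) = -48459*(18116 + 200) = -48459*18316 = -887575044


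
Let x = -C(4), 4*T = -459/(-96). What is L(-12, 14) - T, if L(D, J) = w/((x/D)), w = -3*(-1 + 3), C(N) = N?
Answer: -2457/128 ≈ -19.195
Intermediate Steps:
T = 153/128 (T = (-459/(-96))/4 = (-459*(-1/96))/4 = (¼)*(153/32) = 153/128 ≈ 1.1953)
x = -4 (x = -1*4 = -4)
w = -6 (w = -3*2 = -6)
L(D, J) = 3*D/2 (L(D, J) = -6*(-D/4) = -(-3)*D/2 = 3*D/2)
L(-12, 14) - T = (3/2)*(-12) - 1*153/128 = -18 - 153/128 = -2457/128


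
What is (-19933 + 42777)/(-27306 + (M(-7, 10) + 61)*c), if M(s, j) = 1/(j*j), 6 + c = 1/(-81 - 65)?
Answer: -333522400/404018177 ≈ -0.82551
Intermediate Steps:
c = -877/146 (c = -6 + 1/(-81 - 65) = -6 + 1/(-146) = -6 - 1/146 = -877/146 ≈ -6.0069)
M(s, j) = j⁻² (M(s, j) = 1/(j²) = j⁻²)
(-19933 + 42777)/(-27306 + (M(-7, 10) + 61)*c) = (-19933 + 42777)/(-27306 + (10⁻² + 61)*(-877/146)) = 22844/(-27306 + (1/100 + 61)*(-877/146)) = 22844/(-27306 + (6101/100)*(-877/146)) = 22844/(-27306 - 5350577/14600) = 22844/(-404018177/14600) = 22844*(-14600/404018177) = -333522400/404018177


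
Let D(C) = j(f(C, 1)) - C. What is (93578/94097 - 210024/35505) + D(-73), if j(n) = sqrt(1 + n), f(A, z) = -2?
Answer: 25271842163/371212665 + I ≈ 68.079 + 1.0*I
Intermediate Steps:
D(C) = I - C (D(C) = sqrt(1 - 2) - C = sqrt(-1) - C = I - C)
(93578/94097 - 210024/35505) + D(-73) = (93578/94097 - 210024/35505) + (I - 1*(-73)) = (93578*(1/94097) - 210024*1/35505) + (I + 73) = (93578/94097 - 23336/3945) + (73 + I) = -1826682382/371212665 + (73 + I) = 25271842163/371212665 + I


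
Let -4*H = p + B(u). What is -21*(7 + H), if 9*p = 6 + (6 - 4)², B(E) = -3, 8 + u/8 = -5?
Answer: -1883/12 ≈ -156.92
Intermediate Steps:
u = -104 (u = -64 + 8*(-5) = -64 - 40 = -104)
p = 10/9 (p = (6 + (6 - 4)²)/9 = (6 + 2²)/9 = (6 + 4)/9 = (⅑)*10 = 10/9 ≈ 1.1111)
H = 17/36 (H = -(10/9 - 3)/4 = -¼*(-17/9) = 17/36 ≈ 0.47222)
-21*(7 + H) = -21*(7 + 17/36) = -21*269/36 = -1883/12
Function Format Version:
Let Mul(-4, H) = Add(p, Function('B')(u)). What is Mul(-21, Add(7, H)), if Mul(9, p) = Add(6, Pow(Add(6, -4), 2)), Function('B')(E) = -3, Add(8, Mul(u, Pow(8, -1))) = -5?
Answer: Rational(-1883, 12) ≈ -156.92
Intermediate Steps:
u = -104 (u = Add(-64, Mul(8, -5)) = Add(-64, -40) = -104)
p = Rational(10, 9) (p = Mul(Rational(1, 9), Add(6, Pow(Add(6, -4), 2))) = Mul(Rational(1, 9), Add(6, Pow(2, 2))) = Mul(Rational(1, 9), Add(6, 4)) = Mul(Rational(1, 9), 10) = Rational(10, 9) ≈ 1.1111)
H = Rational(17, 36) (H = Mul(Rational(-1, 4), Add(Rational(10, 9), -3)) = Mul(Rational(-1, 4), Rational(-17, 9)) = Rational(17, 36) ≈ 0.47222)
Mul(-21, Add(7, H)) = Mul(-21, Add(7, Rational(17, 36))) = Mul(-21, Rational(269, 36)) = Rational(-1883, 12)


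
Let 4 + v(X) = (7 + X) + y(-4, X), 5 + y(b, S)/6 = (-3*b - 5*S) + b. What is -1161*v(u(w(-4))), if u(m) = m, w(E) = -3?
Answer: -125388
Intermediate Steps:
y(b, S) = -30 - 30*S - 12*b (y(b, S) = -30 + 6*((-3*b - 5*S) + b) = -30 + 6*((-5*S - 3*b) + b) = -30 + 6*(-5*S - 2*b) = -30 + (-30*S - 12*b) = -30 - 30*S - 12*b)
v(X) = 21 - 29*X (v(X) = -4 + ((7 + X) + (-30 - 30*X - 12*(-4))) = -4 + ((7 + X) + (-30 - 30*X + 48)) = -4 + ((7 + X) + (18 - 30*X)) = -4 + (25 - 29*X) = 21 - 29*X)
-1161*v(u(w(-4))) = -1161*(21 - 29*(-3)) = -1161*(21 + 87) = -1161*108 = -125388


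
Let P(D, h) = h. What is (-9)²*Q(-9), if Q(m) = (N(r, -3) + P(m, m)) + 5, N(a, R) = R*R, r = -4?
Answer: 405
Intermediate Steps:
N(a, R) = R²
Q(m) = 14 + m (Q(m) = ((-3)² + m) + 5 = (9 + m) + 5 = 14 + m)
(-9)²*Q(-9) = (-9)²*(14 - 9) = 81*5 = 405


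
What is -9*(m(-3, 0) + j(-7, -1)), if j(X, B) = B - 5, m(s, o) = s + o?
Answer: 81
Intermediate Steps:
m(s, o) = o + s
j(X, B) = -5 + B
-9*(m(-3, 0) + j(-7, -1)) = -9*((0 - 3) + (-5 - 1)) = -9*(-3 - 6) = -9*(-9) = 81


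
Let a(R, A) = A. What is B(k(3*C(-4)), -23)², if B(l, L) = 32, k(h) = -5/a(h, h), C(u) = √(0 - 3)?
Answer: 1024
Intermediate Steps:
C(u) = I*√3 (C(u) = √(-3) = I*√3)
k(h) = -5/h
B(k(3*C(-4)), -23)² = 32² = 1024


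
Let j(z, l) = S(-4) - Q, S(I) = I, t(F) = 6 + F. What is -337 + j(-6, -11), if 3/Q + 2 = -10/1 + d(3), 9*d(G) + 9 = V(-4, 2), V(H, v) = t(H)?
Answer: -39188/115 ≈ -340.77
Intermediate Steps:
V(H, v) = 6 + H
d(G) = -7/9 (d(G) = -1 + (6 - 4)/9 = -1 + (1/9)*2 = -1 + 2/9 = -7/9)
Q = -27/115 (Q = 3/(-2 + (-10/1 - 7/9)) = 3/(-2 + (-10 - 7/9)) = 3/(-2 - 97/9) = 3/(-115/9) = 3*(-9/115) = -27/115 ≈ -0.23478)
j(z, l) = -433/115 (j(z, l) = -4 - 1*(-27/115) = -4 + 27/115 = -433/115)
-337 + j(-6, -11) = -337 - 433/115 = -39188/115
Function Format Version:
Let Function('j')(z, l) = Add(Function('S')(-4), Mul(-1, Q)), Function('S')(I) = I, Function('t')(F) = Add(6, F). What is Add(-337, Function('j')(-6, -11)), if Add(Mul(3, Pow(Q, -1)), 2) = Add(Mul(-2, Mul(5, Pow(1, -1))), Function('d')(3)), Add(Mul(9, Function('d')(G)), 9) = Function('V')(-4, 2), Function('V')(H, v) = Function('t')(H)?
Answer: Rational(-39188, 115) ≈ -340.77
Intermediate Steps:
Function('V')(H, v) = Add(6, H)
Function('d')(G) = Rational(-7, 9) (Function('d')(G) = Add(-1, Mul(Rational(1, 9), Add(6, -4))) = Add(-1, Mul(Rational(1, 9), 2)) = Add(-1, Rational(2, 9)) = Rational(-7, 9))
Q = Rational(-27, 115) (Q = Mul(3, Pow(Add(-2, Add(Mul(-2, Mul(5, Pow(1, -1))), Rational(-7, 9))), -1)) = Mul(3, Pow(Add(-2, Add(Mul(-2, Mul(5, 1)), Rational(-7, 9))), -1)) = Mul(3, Pow(Add(-2, Add(Mul(-2, 5), Rational(-7, 9))), -1)) = Mul(3, Pow(Add(-2, Add(-10, Rational(-7, 9))), -1)) = Mul(3, Pow(Add(-2, Rational(-97, 9)), -1)) = Mul(3, Pow(Rational(-115, 9), -1)) = Mul(3, Rational(-9, 115)) = Rational(-27, 115) ≈ -0.23478)
Function('j')(z, l) = Rational(-433, 115) (Function('j')(z, l) = Add(-4, Mul(-1, Rational(-27, 115))) = Add(-4, Rational(27, 115)) = Rational(-433, 115))
Add(-337, Function('j')(-6, -11)) = Add(-337, Rational(-433, 115)) = Rational(-39188, 115)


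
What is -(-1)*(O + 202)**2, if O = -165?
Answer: 1369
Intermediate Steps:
-(-1)*(O + 202)**2 = -(-1)*(-165 + 202)**2 = -(-1)*37**2 = -(-1)*1369 = -1*(-1369) = 1369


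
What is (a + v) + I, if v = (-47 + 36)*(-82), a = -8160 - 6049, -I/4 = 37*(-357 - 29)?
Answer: 43821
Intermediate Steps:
I = 57128 (I = -148*(-357 - 29) = -148*(-386) = -4*(-14282) = 57128)
a = -14209
v = 902 (v = -11*(-82) = 902)
(a + v) + I = (-14209 + 902) + 57128 = -13307 + 57128 = 43821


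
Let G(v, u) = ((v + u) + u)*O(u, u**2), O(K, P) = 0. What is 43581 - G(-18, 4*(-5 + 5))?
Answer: 43581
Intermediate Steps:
G(v, u) = 0 (G(v, u) = ((v + u) + u)*0 = ((u + v) + u)*0 = (v + 2*u)*0 = 0)
43581 - G(-18, 4*(-5 + 5)) = 43581 - 1*0 = 43581 + 0 = 43581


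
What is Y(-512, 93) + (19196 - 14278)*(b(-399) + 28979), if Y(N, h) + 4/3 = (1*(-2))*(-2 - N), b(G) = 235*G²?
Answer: 552407668292/3 ≈ 1.8414e+11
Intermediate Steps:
Y(N, h) = 8/3 + 2*N (Y(N, h) = -4/3 + (1*(-2))*(-2 - N) = -4/3 - 2*(-2 - N) = -4/3 + (4 + 2*N) = 8/3 + 2*N)
Y(-512, 93) + (19196 - 14278)*(b(-399) + 28979) = (8/3 + 2*(-512)) + (19196 - 14278)*(235*(-399)² + 28979) = (8/3 - 1024) + 4918*(235*159201 + 28979) = -3064/3 + 4918*(37412235 + 28979) = -3064/3 + 4918*37441214 = -3064/3 + 184135890452 = 552407668292/3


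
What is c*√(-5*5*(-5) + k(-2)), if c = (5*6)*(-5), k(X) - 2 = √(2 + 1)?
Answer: -150*√(127 + √3) ≈ -1701.9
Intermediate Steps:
k(X) = 2 + √3 (k(X) = 2 + √(2 + 1) = 2 + √3)
c = -150 (c = 30*(-5) = -150)
c*√(-5*5*(-5) + k(-2)) = -150*√(-5*5*(-5) + (2 + √3)) = -150*√(-25*(-5) + (2 + √3)) = -150*√(125 + (2 + √3)) = -150*√(127 + √3)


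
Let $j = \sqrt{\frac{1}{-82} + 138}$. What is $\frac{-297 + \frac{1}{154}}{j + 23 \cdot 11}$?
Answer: $- \frac{43129991}{36661961} + \frac{45737 \sqrt{927830}}{806563142} \approx -1.1218$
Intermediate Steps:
$j = \frac{\sqrt{927830}}{82}$ ($j = \sqrt{- \frac{1}{82} + 138} = \sqrt{\frac{11315}{82}} = \frac{\sqrt{927830}}{82} \approx 11.747$)
$\frac{-297 + \frac{1}{154}}{j + 23 \cdot 11} = \frac{-297 + \frac{1}{154}}{\frac{\sqrt{927830}}{82} + 23 \cdot 11} = \frac{-297 + \frac{1}{154}}{\frac{\sqrt{927830}}{82} + 253} = - \frac{45737}{154 \left(253 + \frac{\sqrt{927830}}{82}\right)}$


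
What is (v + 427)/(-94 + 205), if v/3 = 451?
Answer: 1780/111 ≈ 16.036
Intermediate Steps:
v = 1353 (v = 3*451 = 1353)
(v + 427)/(-94 + 205) = (1353 + 427)/(-94 + 205) = 1780/111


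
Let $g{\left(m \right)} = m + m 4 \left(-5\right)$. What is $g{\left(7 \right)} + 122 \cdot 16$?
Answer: $1819$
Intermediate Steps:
$g{\left(m \right)} = - 19 m$ ($g{\left(m \right)} = m + 4 m \left(-5\right) = m - 20 m = - 19 m$)
$g{\left(7 \right)} + 122 \cdot 16 = \left(-19\right) 7 + 122 \cdot 16 = -133 + 1952 = 1819$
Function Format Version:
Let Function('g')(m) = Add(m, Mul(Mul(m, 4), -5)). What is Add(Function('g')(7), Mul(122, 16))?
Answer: 1819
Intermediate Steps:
Function('g')(m) = Mul(-19, m) (Function('g')(m) = Add(m, Mul(Mul(4, m), -5)) = Add(m, Mul(-20, m)) = Mul(-19, m))
Add(Function('g')(7), Mul(122, 16)) = Add(Mul(-19, 7), Mul(122, 16)) = Add(-133, 1952) = 1819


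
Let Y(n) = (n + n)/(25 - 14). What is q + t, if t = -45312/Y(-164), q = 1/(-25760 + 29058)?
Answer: 205478633/135218 ≈ 1519.6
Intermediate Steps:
Y(n) = 2*n/11 (Y(n) = (2*n)/11 = (2*n)*(1/11) = 2*n/11)
q = 1/3298 ≈ 0.00030321
t = 62304/41 (t = -45312/((2/11)*(-164)) = -45312/(-328/11) = -45312*(-11/328) = 62304/41 ≈ 1519.6)
q + t = 1/3298 + 62304/41 = 205478633/135218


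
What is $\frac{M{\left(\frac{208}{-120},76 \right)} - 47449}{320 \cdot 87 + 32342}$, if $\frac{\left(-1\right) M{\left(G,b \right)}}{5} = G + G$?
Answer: $- \frac{142295}{180546} \approx -0.78814$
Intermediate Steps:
$M{\left(G,b \right)} = - 10 G$ ($M{\left(G,b \right)} = - 5 \left(G + G\right) = - 5 \cdot 2 G = - 10 G$)
$\frac{M{\left(\frac{208}{-120},76 \right)} - 47449}{320 \cdot 87 + 32342} = \frac{- 10 \frac{208}{-120} - 47449}{320 \cdot 87 + 32342} = \frac{- 10 \cdot 208 \left(- \frac{1}{120}\right) - 47449}{27840 + 32342} = \frac{\left(-10\right) \left(- \frac{26}{15}\right) - 47449}{60182} = \left(\frac{52}{3} - 47449\right) \frac{1}{60182} = \left(- \frac{142295}{3}\right) \frac{1}{60182} = - \frac{142295}{180546}$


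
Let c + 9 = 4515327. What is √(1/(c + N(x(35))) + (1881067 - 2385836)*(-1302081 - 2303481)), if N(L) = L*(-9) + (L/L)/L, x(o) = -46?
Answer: 2*√19632591487773997848233676191/207723671 ≈ 1.3491e+6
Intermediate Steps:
N(L) = 1/L - 9*L (N(L) = -9*L + 1/L = 1/L - 9*L)
c = 4515318 (c = -9 + 4515327 = 4515318)
√(1/(c + N(x(35))) + (1881067 - 2385836)*(-1302081 - 2303481)) = √(1/(4515318 + (1/(-46) - 9*(-46))) + (1881067 - 2385836)*(-1302081 - 2303481)) = √(1/(4515318 + (-1/46 + 414)) - 504769*(-3605562)) = √(1/(4515318 + 19043/46) + 1819975925178) = √(1/(207723671/46) + 1819975925178) = √(46/207723671 + 1819975925178) = √(378052080309595488484/207723671) = 2*√19632591487773997848233676191/207723671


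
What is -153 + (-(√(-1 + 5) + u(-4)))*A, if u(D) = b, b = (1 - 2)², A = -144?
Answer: 279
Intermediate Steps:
b = 1 (b = (-1)² = 1)
u(D) = 1
-153 + (-(√(-1 + 5) + u(-4)))*A = -153 - (√(-1 + 5) + 1)*(-144) = -153 - (√4 + 1)*(-144) = -153 - (2 + 1)*(-144) = -153 - 1*3*(-144) = -153 - 3*(-144) = -153 + 432 = 279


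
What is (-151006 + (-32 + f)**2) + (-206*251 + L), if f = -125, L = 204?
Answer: -177859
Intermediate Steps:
(-151006 + (-32 + f)**2) + (-206*251 + L) = (-151006 + (-32 - 125)**2) + (-206*251 + 204) = (-151006 + (-157)**2) + (-51706 + 204) = (-151006 + 24649) - 51502 = -126357 - 51502 = -177859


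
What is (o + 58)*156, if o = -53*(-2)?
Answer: 25584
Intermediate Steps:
o = 106
(o + 58)*156 = (106 + 58)*156 = 164*156 = 25584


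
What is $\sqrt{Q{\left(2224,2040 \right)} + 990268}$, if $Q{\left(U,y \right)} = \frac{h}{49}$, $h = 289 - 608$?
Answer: $\frac{\sqrt{48522813}}{7} \approx 995.12$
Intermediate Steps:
$h = -319$ ($h = 289 - 608 = -319$)
$Q{\left(U,y \right)} = - \frac{319}{49}$
$\sqrt{Q{\left(2224,2040 \right)} + 990268} = \sqrt{- \frac{319}{49} + 990268} = \sqrt{\frac{48522813}{49}} = \frac{\sqrt{48522813}}{7}$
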